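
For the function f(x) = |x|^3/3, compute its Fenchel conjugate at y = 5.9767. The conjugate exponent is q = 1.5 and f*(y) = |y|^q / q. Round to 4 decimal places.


The conjugate exponent q satisfies 1/p + 1/q = 1.
p = 3, so q = 3/(3 - 1) = 1.5
|y|^q = 5.9767^1.5 = 14.6114
f*(5.9767) = 14.6114 / 1.5 = 9.7409


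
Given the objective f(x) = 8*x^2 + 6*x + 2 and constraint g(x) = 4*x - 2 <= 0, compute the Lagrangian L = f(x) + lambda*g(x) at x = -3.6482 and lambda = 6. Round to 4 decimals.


Step 1: Evaluate f(x).
f(-3.6482) = 8*(-3.6482)^2 + 6*(-3.6482) + 2 = 86.5857
Step 2: Evaluate g(x).
g(-3.6482) = 4*-3.6482 - 2 = -16.5928
Step 3: Compute Lagrangian.
L = 86.5857 + 6*-16.5928 = -12.9711


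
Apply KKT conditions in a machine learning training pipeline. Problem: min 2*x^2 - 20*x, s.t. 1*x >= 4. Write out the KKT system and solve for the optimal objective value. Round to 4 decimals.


Step 1: Try lambda = 0 (constraint inactive).
Stationarity: 2*2*x - 20 = 0
x* = 20/(2*2) = 5.0
Check constraint: 1*5.0 = 5.0 >= 4 -- satisfied.
Step 2: Compute optimal value.
f(x*) = 2*5.0^2 - 20*5.0 = -50.0


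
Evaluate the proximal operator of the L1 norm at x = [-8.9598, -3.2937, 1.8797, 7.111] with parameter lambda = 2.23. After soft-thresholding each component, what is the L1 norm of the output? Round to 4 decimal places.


Soft-thresholding with lambda = 2.23:
prox(-8.9598) = sign(-8.9598)*max(|-8.9598| - 2.23, 0) = -6.7298
prox(-3.2937) = sign(-3.2937)*max(|-3.2937| - 2.23, 0) = -1.0637
prox(1.8797) = sign(1.8797)*max(|1.8797| - 2.23, 0) = 0.0
prox(7.111) = sign(7.111)*max(|7.111| - 2.23, 0) = 4.881
prox(x) = [-6.7298, -1.0637, 0.0, 4.881]
||prox(x)||_1 = 6.7298 + 1.0637 + 0.0 + 4.881 = 12.6745


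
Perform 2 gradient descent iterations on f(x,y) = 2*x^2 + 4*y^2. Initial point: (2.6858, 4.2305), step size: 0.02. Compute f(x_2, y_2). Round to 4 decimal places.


Gradient descent on f(x,y) = 2*x^2 + 4*y^2.
Starting point: (2.6858, 4.2305), alpha = 0.02
Step 1: grad_x = 2*2*2.6858 = 10.7432, grad_y = 2*4*4.2305 = 33.844
  x_1 = 2.6858 - 0.02*10.7432 = 2.4709
  y_1 = 4.2305 - 0.02*33.844 = 3.5536
Step 2: grad_x = 2*2*2.4709 = 9.8837, grad_y = 2*4*3.5536 = 28.429
  x_2 = 2.4709 - 0.02*9.8837 = 2.2733
  y_2 = 3.5536 - 0.02*28.429 = 2.985
f(2.2733, 2.985) = 2*2.2733^2 + 4*2.985^2 = 45.9773


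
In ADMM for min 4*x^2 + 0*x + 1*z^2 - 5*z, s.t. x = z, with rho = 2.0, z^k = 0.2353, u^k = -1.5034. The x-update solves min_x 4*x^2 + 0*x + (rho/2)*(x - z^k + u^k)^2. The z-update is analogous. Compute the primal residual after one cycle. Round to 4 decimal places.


ADMM iteration with rho = 2.0, z^k = 0.2353, u^k = -1.5034
Step 1: x-update.
Minimize 4*x^2 + 0*x + (2.0/2)*(x - 0.2353 - 1.5034)^2
FOC: (2*4 + 2.0)*x = 0 + 2.0*(0.2353 + 1.5034)
x^{k+1} = 0.3477
Step 2: z-update.
Minimize 1*z^2 - 5*z + (2.0/2)*(0.3477 - z - 1.5034)^2
FOC: (2*1 + 2.0)*z = 5 + 2.0*(0.3477 - 1.5034)
z^{k+1} = 0.6722
Step 3: u-update.
u^{k+1} = -1.5034 + 0.3477 - 0.6722 = -1.8278
Step 4: Primal residual = |0.3477 - 0.6722| = 0.3244


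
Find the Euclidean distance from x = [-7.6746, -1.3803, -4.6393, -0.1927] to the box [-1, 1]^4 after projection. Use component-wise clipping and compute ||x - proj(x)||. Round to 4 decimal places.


Project each component onto [-1, 1].
clip(-7.6746) = -1.0, clip(-1.3803) = -1.0, clip(-4.6393) = -1.0, clip(-0.1927) = -0.1927
Projection = [-1.0, -1.0, -1.0, -0.1927]
Squared diffs: [44.5503, 0.1446, 13.2445, 0.0]
Distance = sqrt(57.9394) = 7.6118


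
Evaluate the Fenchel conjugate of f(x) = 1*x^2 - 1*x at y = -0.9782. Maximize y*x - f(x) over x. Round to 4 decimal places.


f*(y) = sup_x {y*x - a*x^2 - b*x} = sup_x {(y-b)*x - a*x^2}
FOC: (y - b) - 2a*x = 0 => x* = (y - b)/(2a)
x* = (-0.9782 + 1)/(2*1) = 0.0109
f*(-0.9782) = (y-b)^2/(4a) = (-0.9782 + 1)^2/(4*1)
= 0.0005/4 = 0.0001


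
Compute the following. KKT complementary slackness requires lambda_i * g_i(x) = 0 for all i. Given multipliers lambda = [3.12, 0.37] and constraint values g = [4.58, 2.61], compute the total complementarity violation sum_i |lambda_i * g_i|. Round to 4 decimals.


KKT complementary slackness check:
lambda_1 * g_1 = 3.12 * 4.58 = 14.2896
lambda_2 * g_2 = 0.37 * 2.61 = 0.9657
Total violation = 14.2896 + 0.9657 = 15.2553


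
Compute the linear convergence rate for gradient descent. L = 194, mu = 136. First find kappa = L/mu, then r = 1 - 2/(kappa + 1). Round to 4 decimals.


Step 1: Compute the condition number.
kappa = L/mu = 194/136 = 1.4265
Step 2: Compute the convergence rate.
r = 1 - 2/(kappa + 1) = 1 - 2*mu/(L + mu) = (L - mu)/(L + mu) = 58/330 = 0.1758


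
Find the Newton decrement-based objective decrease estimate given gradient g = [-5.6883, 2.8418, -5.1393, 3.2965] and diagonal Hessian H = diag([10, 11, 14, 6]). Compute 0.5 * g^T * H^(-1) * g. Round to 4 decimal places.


Step 1: H is diagonal, so H^(-1) * g = [-0.5688, 0.2583, -0.3671, 0.5494].
Step 2: g^T H^(-1) g = sum_i g_i^2 / H_ii
  = (-5.6883)^2/10 + (2.8418)^2/11 + (-5.1393)^2/14 + (3.2965)^2/6
  = 3.2357 + 0.7342 + 1.8866 + 1.8112 = 7.6676
Step 3: Objective decrease = 0.5 * g^T H^(-1) g = 3.8338


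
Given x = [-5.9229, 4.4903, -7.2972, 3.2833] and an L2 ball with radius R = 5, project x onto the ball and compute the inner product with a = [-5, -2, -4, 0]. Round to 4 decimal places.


Step 1: Compute ||x|| (intermediates to 6 decimals).
||x|| = sqrt((-5.9229)^2 + 4.4903^2 + (-7.2972)^2 + 3.2833^2) = 10.921205
Step 2: Project.
Since ||x|| > R, scale = R/||x|| = 5/10.921205 = 0.457825, proj(x) = scale * x
proj(x) = [-2.711652, 2.055772, -3.340841, 1.503177]
Step 3: Dot product.
a^T * proj(x) = -5*(-2.711652) - 2*2.055772 - 4*(-3.340841) + 0*1.503177 = 22.8101


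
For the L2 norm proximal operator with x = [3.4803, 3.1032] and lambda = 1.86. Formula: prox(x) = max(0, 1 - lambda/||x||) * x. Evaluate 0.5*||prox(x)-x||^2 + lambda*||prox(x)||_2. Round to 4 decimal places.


Step 1: Compute ||x||.
||x|| = 4.6629
Step 2: Compute scaling factor.
scale = max(0, 1 - 1.86/4.6629) = 0.6011
Step 3: prox(x) = [2.092, 1.8653]
||prox(x)|| = 2.8029
Step 4: Proximal objective.
0.5*||prox-x||^2 = 1.7298
lambda*||prox|| = 5.2134
Total = 6.9431


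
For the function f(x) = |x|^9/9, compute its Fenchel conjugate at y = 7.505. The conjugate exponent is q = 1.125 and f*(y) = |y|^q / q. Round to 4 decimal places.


The conjugate exponent q satisfies 1/p + 1/q = 1.
p = 9, so q = 9/(9 - 1) = 1.125
|y|^q = 7.505^1.125 = 9.6554
f*(7.505) = 9.6554 / 1.125 = 8.5826


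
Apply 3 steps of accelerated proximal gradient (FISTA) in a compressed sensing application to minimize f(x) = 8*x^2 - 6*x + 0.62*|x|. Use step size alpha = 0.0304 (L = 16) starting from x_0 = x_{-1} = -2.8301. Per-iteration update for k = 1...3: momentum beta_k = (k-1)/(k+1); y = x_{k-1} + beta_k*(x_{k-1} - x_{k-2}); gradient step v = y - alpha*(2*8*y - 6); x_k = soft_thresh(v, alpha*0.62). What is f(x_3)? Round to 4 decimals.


FISTA on f(x) = 8*x^2 - 6*x + 0.62*|x|
L = 16, alpha = 0.0304
Iteration 1: beta = 0.0, y = -2.8301 + 0.0*(-2.8301 + 2.8301) = -2.8301
  grad(y) = -51.2816, v = y - alpha*grad = -1.2711
  prox(v) = soft_thresh(-1.2711, 0.0188) = -1.2523
Iteration 2: beta = 0.3333, y = -1.2523 + 0.3333*(-1.2523 + 2.8301) = -0.7264
  grad(y) = -17.6217, v = y - alpha*grad = -0.1907
  prox(v) = soft_thresh(-0.1907, 0.0188) = -0.1718
Iteration 3: beta = 0.5, y = -0.1718 + 0.5*(-0.1718 + 1.2523) = 0.3684
  grad(y) = -0.1051, v = y - alpha*grad = 0.3716
  prox(v) = soft_thresh(0.3716, 0.0188) = 0.3528
f(x_3) = 8*0.3528^2 - 6*0.3528 + 0.62*|0.3528| = -0.9023


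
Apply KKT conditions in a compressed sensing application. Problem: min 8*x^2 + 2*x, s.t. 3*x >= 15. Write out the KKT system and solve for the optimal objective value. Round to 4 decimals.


Step 1: Try lambda = 0 (constraint inactive).
x_unc = -2/(2*8) = -0.125
Check: 3*-0.125 = -0.375 < 15 -- violated!
Step 2: Constraint must be active: 3*x = 15
x* = 15/3 = 5.0
lambda = (2*8*5.0 + 2)/3 = 27.3333
Step 3: Compute optimal value.
f(x*) = 8*5.0^2 + 2*5.0 = 210.0


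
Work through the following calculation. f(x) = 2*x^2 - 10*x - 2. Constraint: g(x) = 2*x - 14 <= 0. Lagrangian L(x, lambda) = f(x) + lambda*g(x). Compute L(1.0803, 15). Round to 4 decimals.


Step 1: Evaluate f(x).
f(1.0803) = 2*1.0803^2 - 10*1.0803 - 2 = -10.4689
Step 2: Evaluate g(x).
g(1.0803) = 2*1.0803 - 14 = -11.8394
Step 3: Compute Lagrangian.
L = -10.4689 + 15*-11.8394 = -188.0599


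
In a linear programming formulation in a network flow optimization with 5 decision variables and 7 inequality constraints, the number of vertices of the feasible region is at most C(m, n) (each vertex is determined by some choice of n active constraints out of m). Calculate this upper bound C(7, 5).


Each vertex corresponds to some choice of n active constraints out of m, so the number of vertices is at most C(m, n) = m! / (n!(m-n)!).
m = 7, n = 5
Numerator: 7 * 6 * 5 * 4 * 3
Denominator: 5! = 120
C(7, 5) = 21


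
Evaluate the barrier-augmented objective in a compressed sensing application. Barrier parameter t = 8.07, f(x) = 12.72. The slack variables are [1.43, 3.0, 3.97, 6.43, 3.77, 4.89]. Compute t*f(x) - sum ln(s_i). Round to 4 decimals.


Step 1: Compute log-barrier.
ln values: [0.3577, 1.0986, 1.3788, 1.861, 1.3271, 1.5872]
phi = -(0.3577 + 1.0986 + 1.3788 + 1.861 + 1.3271 + 1.5872) = -7.6103
Step 2: Compute augmented objective.
t*f(x) = 8.07*12.72 = 102.6504
Total = 102.6504 - 7.6103 = 95.0401


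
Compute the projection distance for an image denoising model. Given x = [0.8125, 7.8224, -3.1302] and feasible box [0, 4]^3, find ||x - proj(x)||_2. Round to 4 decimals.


Project each component onto [0, 4].
clip(0.8125) = 0.8125, clip(7.8224) = 4.0, clip(-3.1302) = 0.0
Projection = [0.8125, 4.0, 0.0]
Squared diffs: [0.0, 14.6107, 9.7982]
Distance = sqrt(24.4089) = 4.9405


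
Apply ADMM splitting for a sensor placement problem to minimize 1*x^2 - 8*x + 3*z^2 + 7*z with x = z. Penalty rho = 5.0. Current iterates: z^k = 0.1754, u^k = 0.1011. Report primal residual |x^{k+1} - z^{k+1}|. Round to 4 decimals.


ADMM iteration with rho = 5.0, z^k = 0.1754, u^k = 0.1011
Step 1: x-update.
Minimize 1*x^2 - 8*x + (5.0/2)*(x - 0.1754 + 0.1011)^2
FOC: (2*1 + 5.0)*x = 8 + 5.0*(0.1754 - 0.1011)
x^{k+1} = 1.1959
Step 2: z-update.
Minimize 3*z^2 + 7*z + (5.0/2)*(1.1959 - z + 0.1011)^2
FOC: (2*3 + 5.0)*z = -7 + 5.0*(1.1959 + 0.1011)
z^{k+1} = -0.0468
Step 3: u-update.
u^{k+1} = 0.1011 + 1.1959 + 0.0468 = 1.3438
Step 4: Primal residual = |1.1959 + 0.0468| = 1.2427


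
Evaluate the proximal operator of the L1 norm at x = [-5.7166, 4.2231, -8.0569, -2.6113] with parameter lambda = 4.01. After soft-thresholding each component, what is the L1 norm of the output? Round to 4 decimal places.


Soft-thresholding with lambda = 4.01:
prox(-5.7166) = sign(-5.7166)*max(|-5.7166| - 4.01, 0) = -1.7066
prox(4.2231) = sign(4.2231)*max(|4.2231| - 4.01, 0) = 0.2131
prox(-8.0569) = sign(-8.0569)*max(|-8.0569| - 4.01, 0) = -4.0469
prox(-2.6113) = sign(-2.6113)*max(|-2.6113| - 4.01, 0) = 0.0
prox(x) = [-1.7066, 0.2131, -4.0469, 0.0]
||prox(x)||_1 = 1.7066 + 0.2131 + 4.0469 + 0.0 = 5.9666


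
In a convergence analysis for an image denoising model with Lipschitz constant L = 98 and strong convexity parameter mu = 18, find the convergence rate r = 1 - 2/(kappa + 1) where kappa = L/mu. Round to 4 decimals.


Step 1: Compute the condition number.
kappa = L/mu = 98/18 = 5.4444
Step 2: Compute the convergence rate.
r = 1 - 2/(kappa + 1) = 1 - 2*mu/(L + mu) = (L - mu)/(L + mu) = 80/116 = 0.6897


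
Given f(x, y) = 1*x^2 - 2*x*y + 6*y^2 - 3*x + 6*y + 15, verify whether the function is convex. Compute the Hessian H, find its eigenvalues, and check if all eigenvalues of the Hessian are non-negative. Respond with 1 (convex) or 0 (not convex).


The Hessian of f(x,y) = 1*x^2 - 2*x*y + 6*y^2 - 3*x + 6*y + 15 is:
H = [[2, -2], [-2, 12]]
Trace = 2 + 12 = 14
Determinant = 2*12 - (-2)^2 = 20
Discriminant = (14)^2 - 4*20 = 116.0
Eigenvalues: lambda_1 = 1.6148, lambda_2 = 12.3852
The function is convex.

1


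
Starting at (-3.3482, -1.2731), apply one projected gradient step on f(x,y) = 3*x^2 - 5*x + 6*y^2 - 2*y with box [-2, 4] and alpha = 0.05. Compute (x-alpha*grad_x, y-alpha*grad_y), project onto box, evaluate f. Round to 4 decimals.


Step 1: Compute gradient at (-3.3482, -1.2731).
grad_x = 2*3*-3.3482 - 5 = -25.0892
grad_y = 2*6*-1.2731 - 2 = -17.2772
Step 2: Gradient step.
x_raw = -3.3482 - 0.05*-25.0892 = -2.0937
y_raw = -1.2731 - 0.05*-17.2772 = -0.4092
Step 3: Project onto [-2, 4].
x_proj = clip(-2.0937) = -2.0
y_proj = clip(-0.4092) = -0.4092
Step 4: Evaluate f.
f(-2.0, -0.4092) = 23.8233


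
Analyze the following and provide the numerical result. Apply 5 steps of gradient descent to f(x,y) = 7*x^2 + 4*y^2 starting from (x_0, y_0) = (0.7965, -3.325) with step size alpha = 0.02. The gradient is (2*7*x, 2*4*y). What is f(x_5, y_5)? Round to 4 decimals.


Gradient descent on f(x,y) = 7*x^2 + 4*y^2.
Starting point: (0.7965, -3.325), alpha = 0.02
Step 1: grad_x = 2*7*0.7965 = 11.151, grad_y = 2*4*-3.325 = -26.6
  x_1 = 0.7965 - 0.02*11.151 = 0.5735
  y_1 = -3.325 - 0.02*-26.6 = -2.793
Step 2: grad_x = 2*7*0.5735 = 8.0287, grad_y = 2*4*-2.793 = -22.344
  x_2 = 0.5735 - 0.02*8.0287 = 0.4129
  y_2 = -2.793 - 0.02*-22.344 = -2.3461
Step 3: grad_x = 2*7*0.4129 = 5.7807, grad_y = 2*4*-2.3461 = -18.769
  x_3 = 0.4129 - 0.02*5.7807 = 0.2973
  y_3 = -2.3461 - 0.02*-18.769 = -1.9707
Step 4: grad_x = 2*7*0.2973 = 4.1621, grad_y = 2*4*-1.9707 = -15.7659
  x_4 = 0.2973 - 0.02*4.1621 = 0.2141
  y_4 = -1.9707 - 0.02*-15.7659 = -1.6554
Step 5: grad_x = 2*7*0.2141 = 2.9967, grad_y = 2*4*-1.6554 = -13.2434
  x_5 = 0.2141 - 0.02*2.9967 = 0.1541
  y_5 = -1.6554 - 0.02*-13.2434 = -1.3906
f(0.1541, -1.3906) = 7*0.1541^2 + 4*(-1.3906)^2 = 7.9008


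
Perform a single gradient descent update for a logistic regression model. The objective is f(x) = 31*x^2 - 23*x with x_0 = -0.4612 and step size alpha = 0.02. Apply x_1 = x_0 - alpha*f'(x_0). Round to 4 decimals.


We compute the gradient at x_0 and apply the update.
f'(x) = 62*x - 23
f'(-0.4612) = 62*-0.4612 - 23 = -51.5944
x_1 = -0.4612 - 0.02*-51.5944 = 0.5707


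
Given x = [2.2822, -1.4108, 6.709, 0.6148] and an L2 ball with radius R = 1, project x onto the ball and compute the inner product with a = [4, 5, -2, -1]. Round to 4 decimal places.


Step 1: Compute ||x|| (intermediates to 6 decimals).
||x|| = sqrt(2.2822^2 + (-1.4108)^2 + 6.709^2 + 0.6148^2) = 7.251721
Step 2: Project.
Since ||x|| > R, scale = R/||x|| = 1/7.251721 = 0.137898, proj(x) = scale * x
proj(x) = [0.314711, -0.194546, 0.925158, 0.08478]
Step 3: Dot product.
a^T * proj(x) = 4*0.314711 + 5*(-0.194546) - 2*0.925158 - 1*0.08478 = -1.649


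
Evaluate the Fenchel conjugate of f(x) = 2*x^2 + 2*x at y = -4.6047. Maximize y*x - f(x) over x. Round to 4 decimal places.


f*(y) = sup_x {y*x - a*x^2 - b*x} = sup_x {(y-b)*x - a*x^2}
FOC: (y - b) - 2a*x = 0 => x* = (y - b)/(2a)
x* = (-4.6047 - 2)/(2*2) = -1.6512
f*(-4.6047) = (y-b)^2/(4a) = (-4.6047 - 2)^2/(4*2)
= 43.6221/8 = 5.4528


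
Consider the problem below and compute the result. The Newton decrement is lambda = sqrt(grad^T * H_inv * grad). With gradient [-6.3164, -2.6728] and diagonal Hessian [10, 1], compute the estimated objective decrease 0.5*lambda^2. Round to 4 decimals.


Step 1: H is diagonal, so H^(-1) * g = [-0.6316, -2.6728].
Step 2: g^T H^(-1) g = sum_i g_i^2 / H_ii
  = (-6.3164)^2/10 + (-2.6728)^2/1
  = 3.9897 + 7.1439 = 11.1336
Step 3: Objective decrease = 0.5 * g^T H^(-1) g = 5.5668


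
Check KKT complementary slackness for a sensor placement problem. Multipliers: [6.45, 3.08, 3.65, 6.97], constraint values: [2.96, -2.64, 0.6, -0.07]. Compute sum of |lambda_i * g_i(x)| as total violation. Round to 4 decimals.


KKT complementary slackness check:
lambda_1 * g_1 = 6.45 * 2.96 = 19.092
lambda_2 * g_2 = 3.08 * -2.64 = -8.1312
lambda_3 * g_3 = 3.65 * 0.6 = 2.19
lambda_4 * g_4 = 6.97 * -0.07 = -0.4879
Total violation = 19.092 + 8.1312 + 2.19 + 0.4879 = 29.9011


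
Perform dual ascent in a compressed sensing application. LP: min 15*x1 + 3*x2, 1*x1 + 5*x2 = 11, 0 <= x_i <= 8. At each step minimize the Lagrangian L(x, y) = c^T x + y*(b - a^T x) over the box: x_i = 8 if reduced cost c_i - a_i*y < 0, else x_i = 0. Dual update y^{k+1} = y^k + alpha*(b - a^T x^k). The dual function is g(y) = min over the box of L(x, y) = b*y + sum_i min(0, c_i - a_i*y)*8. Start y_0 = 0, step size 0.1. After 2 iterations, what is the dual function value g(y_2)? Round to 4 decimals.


Dual ascent for LP: min 15*x1 + 3*x2, 1*x1 + 5*x2 = 11, 0 <= x_i <= 8
Step 1: y^k = 0.0, reduced costs: (15.0, 3.0)
  x^k = (0.0, 0.0), subgradient = b - a^T x = 11.0
  y^{k+1} = 0.0 + 0.1*11.0 = 1.1
Step 2: y^k = 1.1, reduced costs: (13.9, -2.5)
  x^k = (0.0, 8.0), subgradient = b - a^T x = -29.0
  y^{k+1} = 1.1 + 0.1*-29.0 = -1.8
Dual objective at y_2 = -1.8: reduced costs (16.8, 12.0), box minimizer x = (0.0, 0.0)
g(y_2) = b*y + (c1 - a1*y)*x1 + (c2 - a2*y)*x2 = 11*(-1.8) + 16.8*0.0 + 12.0*0.0 = -19.8 + 0.0 + 0.0 = -19.8


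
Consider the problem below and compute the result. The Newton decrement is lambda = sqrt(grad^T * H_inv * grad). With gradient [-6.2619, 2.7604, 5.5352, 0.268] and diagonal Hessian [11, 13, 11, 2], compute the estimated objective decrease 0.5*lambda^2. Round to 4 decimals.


Step 1: H is diagonal, so H^(-1) * g = [-0.5693, 0.2123, 0.5032, 0.134].
Step 2: g^T H^(-1) g = sum_i g_i^2 / H_ii
  = (-6.2619)^2/11 + (2.7604)^2/13 + (5.5352)^2/11 + (0.268)^2/2
  = 3.5647 + 0.5861 + 2.7853 + 0.0359 = 6.972
Step 3: Objective decrease = 0.5 * g^T H^(-1) g = 3.486


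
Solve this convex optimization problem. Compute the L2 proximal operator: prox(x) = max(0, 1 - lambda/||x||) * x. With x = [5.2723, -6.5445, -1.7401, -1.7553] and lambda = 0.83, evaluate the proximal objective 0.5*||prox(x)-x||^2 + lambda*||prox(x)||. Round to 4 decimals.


Step 1: Compute ||x||.
||x|| = 8.7599
Step 2: Compute scaling factor.
scale = max(0, 1 - 0.83/8.7599) = 0.9053
Step 3: prox(x) = [4.7728, -5.9244, -1.5752, -1.589]
||prox(x)|| = 7.9299
Step 4: Proximal objective.
0.5*||prox-x||^2 = 0.3445
lambda*||prox|| = 6.5818
Total = 6.9263


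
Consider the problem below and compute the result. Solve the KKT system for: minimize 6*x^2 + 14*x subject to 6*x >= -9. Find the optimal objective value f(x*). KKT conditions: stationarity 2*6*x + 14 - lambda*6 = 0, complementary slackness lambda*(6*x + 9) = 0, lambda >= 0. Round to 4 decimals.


Step 1: Try lambda = 0 (constraint inactive).
Stationarity: 2*6*x + 14 = 0
x* = -14/(2*6) = -7/6 = -1.1667 (rounded; the exact value -7/6 is used below)
Check constraint: 6*-1.1667 = -7.0002 >= -9 -- satisfied.
Step 2: Compute optimal value.
f(x*) = 6*(-7/6)^2 + 14*(-7/6) = -8.1667


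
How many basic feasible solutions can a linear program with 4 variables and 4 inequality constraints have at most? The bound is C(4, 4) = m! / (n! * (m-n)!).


Each vertex corresponds to some choice of n active constraints out of m, so the number of vertices is at most C(m, n) = m! / (n!(m-n)!).
m = 4, n = 4
Numerator: 4 * 3 * 2 * 1
Denominator: 4! = 24
C(4, 4) = 1


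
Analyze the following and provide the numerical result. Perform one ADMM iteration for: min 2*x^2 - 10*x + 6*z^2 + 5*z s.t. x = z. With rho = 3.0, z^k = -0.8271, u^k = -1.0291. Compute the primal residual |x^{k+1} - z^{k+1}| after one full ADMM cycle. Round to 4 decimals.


ADMM iteration with rho = 3.0, z^k = -0.8271, u^k = -1.0291
Step 1: x-update.
Minimize 2*x^2 - 10*x + (3.0/2)*(x + 0.8271 - 1.0291)^2
FOC: (2*2 + 3.0)*x = 10 + 3.0*(-0.8271 + 1.0291)
x^{k+1} = 1.5151
Step 2: z-update.
Minimize 6*z^2 + 5*z + (3.0/2)*(1.5151 - z - 1.0291)^2
FOC: (2*6 + 3.0)*z = -5 + 3.0*(1.5151 - 1.0291)
z^{k+1} = -0.2361
Step 3: u-update.
u^{k+1} = -1.0291 + 1.5151 + 0.2361 = 0.7222
Step 4: Primal residual = |1.5151 + 0.2361| = 1.7513


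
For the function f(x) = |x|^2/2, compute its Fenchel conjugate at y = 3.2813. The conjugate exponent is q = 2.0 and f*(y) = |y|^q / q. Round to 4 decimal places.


The conjugate exponent q satisfies 1/p + 1/q = 1.
p = 2, so q = 2/(2 - 1) = 2.0
|y|^q = 3.2813^2.0 = 10.7669
f*(3.2813) = 10.7669 / 2.0 = 5.3835


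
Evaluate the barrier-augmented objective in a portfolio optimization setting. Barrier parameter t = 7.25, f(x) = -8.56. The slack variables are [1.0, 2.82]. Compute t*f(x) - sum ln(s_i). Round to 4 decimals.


Step 1: Compute log-barrier.
ln values: [0.0, 1.0367]
phi = -(0.0 + 1.0367) = -1.0367
Step 2: Compute augmented objective.
t*f(x) = 7.25*-8.56 = -62.06
Total = -62.06 - 1.0367 = -63.0967


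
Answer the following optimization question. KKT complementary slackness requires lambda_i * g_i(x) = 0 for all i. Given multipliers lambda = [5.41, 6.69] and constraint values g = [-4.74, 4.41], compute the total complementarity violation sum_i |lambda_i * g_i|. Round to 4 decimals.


KKT complementary slackness check:
lambda_1 * g_1 = 5.41 * -4.74 = -25.6434
lambda_2 * g_2 = 6.69 * 4.41 = 29.5029
Total violation = 25.6434 + 29.5029 = 55.1463


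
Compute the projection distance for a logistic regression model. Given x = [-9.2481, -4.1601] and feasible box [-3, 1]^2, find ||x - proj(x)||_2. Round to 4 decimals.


Project each component onto [-3, 1].
clip(-9.2481) = -3.0, clip(-4.1601) = -3.0
Projection = [-3.0, -3.0]
Squared diffs: [39.0388, 1.3458]
Distance = sqrt(40.3846) = 6.3549


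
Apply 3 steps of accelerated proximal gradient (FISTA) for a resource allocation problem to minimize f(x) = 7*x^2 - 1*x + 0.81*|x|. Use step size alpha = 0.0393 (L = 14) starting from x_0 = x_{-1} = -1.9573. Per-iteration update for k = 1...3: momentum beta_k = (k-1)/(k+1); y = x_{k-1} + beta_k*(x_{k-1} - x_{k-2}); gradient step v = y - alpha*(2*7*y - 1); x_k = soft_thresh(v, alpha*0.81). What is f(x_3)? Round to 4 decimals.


FISTA on f(x) = 7*x^2 - 1*x + 0.81*|x|
L = 14, alpha = 0.0393
Iteration 1: beta = 0.0, y = -1.9573 + 0.0*(-1.9573 + 1.9573) = -1.9573
  grad(y) = -28.4022, v = y - alpha*grad = -0.8411
  prox(v) = soft_thresh(-0.8411, 0.0318) = -0.8093
Iteration 2: beta = 0.3333, y = -0.8093 + 0.3333*(-0.8093 + 1.9573) = -0.4266
  grad(y) = -6.9721, v = y - alpha*grad = -0.1526
  prox(v) = soft_thresh(-0.1526, 0.0318) = -0.1207
Iteration 3: beta = 0.5, y = -0.1207 + 0.5*(-0.1207 + 0.8093) = 0.2235
  grad(y) = 2.1292, v = y - alpha*grad = 0.1398
  prox(v) = soft_thresh(0.1398, 0.0318) = 0.108
f(x_3) = 7*0.108^2 - 1*0.108 + 0.81*|0.108| = 0.0611


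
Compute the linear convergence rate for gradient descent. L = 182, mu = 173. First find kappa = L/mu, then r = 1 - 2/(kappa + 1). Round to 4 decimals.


Step 1: Compute the condition number.
kappa = L/mu = 182/173 = 1.052
Step 2: Compute the convergence rate.
r = 1 - 2/(kappa + 1) = 1 - 2*mu/(L + mu) = (L - mu)/(L + mu) = 9/355 = 0.0254


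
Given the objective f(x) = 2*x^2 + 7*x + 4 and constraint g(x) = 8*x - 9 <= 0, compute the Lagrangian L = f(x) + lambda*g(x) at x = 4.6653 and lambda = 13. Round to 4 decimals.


Step 1: Evaluate f(x).
f(4.6653) = 2*4.6653^2 + 7*4.6653 + 4 = 80.1871
Step 2: Evaluate g(x).
g(4.6653) = 8*4.6653 - 9 = 28.3224
Step 3: Compute Lagrangian.
L = 80.1871 + 13*28.3224 = 448.3783


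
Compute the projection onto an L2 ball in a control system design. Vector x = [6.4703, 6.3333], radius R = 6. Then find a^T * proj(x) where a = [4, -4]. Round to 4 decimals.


Step 1: Compute ||x|| (intermediates to 6 decimals).
||x|| = sqrt(6.4703^2 + 6.3333^2) = 9.054031
Step 2: Project.
Since ||x|| > R, scale = R/||x|| = 6/9.054031 = 0.662688, proj(x) = scale * x
proj(x) = [4.28779, 4.197002]
Step 3: Dot product.
a^T * proj(x) = 4*4.28779 - 4*4.197002 = 0.3632


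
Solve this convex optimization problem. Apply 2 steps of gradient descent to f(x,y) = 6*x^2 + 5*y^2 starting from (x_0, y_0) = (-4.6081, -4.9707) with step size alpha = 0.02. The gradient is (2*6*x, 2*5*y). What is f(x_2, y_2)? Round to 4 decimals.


Gradient descent on f(x,y) = 6*x^2 + 5*y^2.
Starting point: (-4.6081, -4.9707), alpha = 0.02
Step 1: grad_x = 2*6*-4.6081 = -55.2972, grad_y = 2*5*-4.9707 = -49.707
  x_1 = -4.6081 - 0.02*-55.2972 = -3.5022
  y_1 = -4.9707 - 0.02*-49.707 = -3.9766
Step 2: grad_x = 2*6*-3.5022 = -42.0259, grad_y = 2*5*-3.9766 = -39.7656
  x_2 = -3.5022 - 0.02*-42.0259 = -2.6616
  y_2 = -3.9766 - 0.02*-39.7656 = -3.1812
f(-2.6616, -3.1812) = 6*(-2.6616)^2 + 5*(-3.1812)^2 = 93.1076


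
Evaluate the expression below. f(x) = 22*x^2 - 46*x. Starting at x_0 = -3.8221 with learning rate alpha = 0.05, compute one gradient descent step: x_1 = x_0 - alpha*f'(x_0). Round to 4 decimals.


We compute the gradient at x_0 and apply the update.
f'(x) = 44*x - 46
f'(-3.8221) = 44*-3.8221 - 46 = -214.1724
x_1 = -3.8221 - 0.05*-214.1724 = 6.8865


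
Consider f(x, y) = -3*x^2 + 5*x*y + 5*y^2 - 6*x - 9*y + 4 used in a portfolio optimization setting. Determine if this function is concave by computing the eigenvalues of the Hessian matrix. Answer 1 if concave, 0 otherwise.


The Hessian of f(x,y) = -3*x^2 + 5*x*y + 5*y^2 - 6*x - 9*y + 4 is:
H = [[-6, 5], [5, 10]]
Trace = -6 + 10 = 4
Determinant = -6*10 - (5)^2 = -85
Discriminant = (4)^2 - 4*-85 = 356.0
Eigenvalues: lambda_1 = -7.434, lambda_2 = 11.434
The function is not concave.

0


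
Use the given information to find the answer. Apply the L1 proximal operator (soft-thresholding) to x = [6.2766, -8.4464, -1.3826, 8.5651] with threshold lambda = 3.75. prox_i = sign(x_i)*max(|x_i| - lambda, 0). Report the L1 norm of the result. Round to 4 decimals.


Soft-thresholding with lambda = 3.75:
prox(6.2766) = sign(6.2766)*max(|6.2766| - 3.75, 0) = 2.5266
prox(-8.4464) = sign(-8.4464)*max(|-8.4464| - 3.75, 0) = -4.6964
prox(-1.3826) = sign(-1.3826)*max(|-1.3826| - 3.75, 0) = 0.0
prox(8.5651) = sign(8.5651)*max(|8.5651| - 3.75, 0) = 4.8151
prox(x) = [2.5266, -4.6964, 0.0, 4.8151]
||prox(x)||_1 = 2.5266 + 4.6964 + 0.0 + 4.8151 = 12.0381


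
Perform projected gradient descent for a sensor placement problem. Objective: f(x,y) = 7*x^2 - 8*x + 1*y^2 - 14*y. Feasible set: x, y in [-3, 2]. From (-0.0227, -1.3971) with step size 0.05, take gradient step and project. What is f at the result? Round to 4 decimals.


Step 1: Compute gradient at (-0.0227, -1.3971).
grad_x = 2*7*-0.0227 - 8 = -8.3178
grad_y = 2*1*-1.3971 - 14 = -16.7942
Step 2: Gradient step.
x_raw = -0.0227 - 0.05*-8.3178 = 0.3932
y_raw = -1.3971 - 0.05*-16.7942 = -0.5574
Step 3: Project onto [-3, 2].
x_proj = clip(0.3932) = 0.3932
y_proj = clip(-0.5574) = -0.5574
Step 4: Evaluate f.
f(0.3932, -0.5574) = 6.0508


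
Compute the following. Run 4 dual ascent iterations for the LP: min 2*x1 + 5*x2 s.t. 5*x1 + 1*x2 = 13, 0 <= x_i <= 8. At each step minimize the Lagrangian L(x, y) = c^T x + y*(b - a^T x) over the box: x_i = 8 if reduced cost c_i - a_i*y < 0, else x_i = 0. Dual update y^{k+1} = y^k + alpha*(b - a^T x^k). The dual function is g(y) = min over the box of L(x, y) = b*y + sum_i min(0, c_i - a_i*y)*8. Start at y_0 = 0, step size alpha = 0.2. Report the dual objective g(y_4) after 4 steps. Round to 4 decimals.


Dual ascent for LP: min 2*x1 + 5*x2, 5*x1 + 1*x2 = 13, 0 <= x_i <= 8
Step 1: y^k = 0.0, reduced costs: (2.0, 5.0)
  x^k = (0.0, 0.0), subgradient = b - a^T x = 13.0
  y^{k+1} = 0.0 + 0.2*13.0 = 2.6
Step 2: y^k = 2.6, reduced costs: (-11.0, 2.4)
  x^k = (8.0, 0.0), subgradient = b - a^T x = -27.0
  y^{k+1} = 2.6 + 0.2*-27.0 = -2.8
Step 3: y^k = -2.8, reduced costs: (16.0, 7.8)
  x^k = (0.0, 0.0), subgradient = b - a^T x = 13.0
  y^{k+1} = -2.8 + 0.2*13.0 = -0.2
Step 4: y^k = -0.2, reduced costs: (3.0, 5.2)
  x^k = (0.0, 0.0), subgradient = b - a^T x = 13.0
  y^{k+1} = -0.2 + 0.2*13.0 = 2.4
Dual objective at y_4 = 2.4: reduced costs (-10.0, 2.6), box minimizer x = (8.0, 0.0)
g(y_4) = b*y + (c1 - a1*y)*x1 + (c2 - a2*y)*x2 = 13*2.4 + (-10.0)*8.0 + 2.6*0.0 = 31.2 - 80.0 + 0.0 = -48.8


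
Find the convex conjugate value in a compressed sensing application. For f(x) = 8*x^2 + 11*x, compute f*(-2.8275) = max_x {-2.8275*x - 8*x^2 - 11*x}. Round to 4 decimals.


f*(y) = sup_x {y*x - a*x^2 - b*x} = sup_x {(y-b)*x - a*x^2}
FOC: (y - b) - 2a*x = 0 => x* = (y - b)/(2a)
x* = (-2.8275 - 11)/(2*8) = -0.8642
f*(-2.8275) = (y-b)^2/(4a) = (-2.8275 - 11)^2/(4*8)
= 191.1998/32 = 5.975


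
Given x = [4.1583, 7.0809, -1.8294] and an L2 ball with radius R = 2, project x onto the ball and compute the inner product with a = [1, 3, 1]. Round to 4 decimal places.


Step 1: Compute ||x|| (intermediates to 6 decimals).
||x|| = sqrt(4.1583^2 + 7.0809^2 + (-1.8294)^2) = 8.412925
Step 2: Project.
Since ||x|| > R, scale = R/||x|| = 2/8.412925 = 0.237729, proj(x) = scale * x
proj(x) = [0.988549, 1.683335, -0.434901]
Step 3: Dot product.
a^T * proj(x) = 1*0.988549 + 3*1.683335 + 1*(-0.434901) = 5.6037


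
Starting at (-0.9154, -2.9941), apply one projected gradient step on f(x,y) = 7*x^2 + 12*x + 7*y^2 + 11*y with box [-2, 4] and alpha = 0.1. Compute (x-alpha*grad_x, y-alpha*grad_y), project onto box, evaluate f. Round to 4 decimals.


Step 1: Compute gradient at (-0.9154, -2.9941).
grad_x = 2*7*-0.9154 + 12 = -0.8156
grad_y = 2*7*-2.9941 + 11 = -30.9174
Step 2: Gradient step.
x_raw = -0.9154 - 0.1*-0.8156 = -0.8338
y_raw = -2.9941 - 0.1*-30.9174 = 0.0976
Step 3: Project onto [-2, 4].
x_proj = clip(-0.8338) = -0.8338
y_proj = clip(0.0976) = 0.0976
Step 4: Evaluate f.
f(-0.8338, 0.0976) = -3.9983


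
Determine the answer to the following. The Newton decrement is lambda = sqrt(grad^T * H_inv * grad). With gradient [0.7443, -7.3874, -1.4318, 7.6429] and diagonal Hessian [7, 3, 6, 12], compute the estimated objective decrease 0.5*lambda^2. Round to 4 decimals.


Step 1: H is diagonal, so H^(-1) * g = [0.1063, -2.4625, -0.2386, 0.6369].
Step 2: g^T H^(-1) g = sum_i g_i^2 / H_ii
  = (0.7443)^2/7 + (-7.3874)^2/3 + (-1.4318)^2/6 + (7.6429)^2/12
  = 0.0791 + 18.1912 + 0.3417 + 4.8678 = 23.4799
Step 3: Objective decrease = 0.5 * g^T H^(-1) g = 11.7399


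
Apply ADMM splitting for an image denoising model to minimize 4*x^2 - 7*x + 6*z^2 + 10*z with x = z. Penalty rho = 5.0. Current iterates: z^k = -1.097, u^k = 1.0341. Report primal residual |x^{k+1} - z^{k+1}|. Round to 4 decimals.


ADMM iteration with rho = 5.0, z^k = -1.097, u^k = 1.0341
Step 1: x-update.
Minimize 4*x^2 - 7*x + (5.0/2)*(x + 1.097 + 1.0341)^2
FOC: (2*4 + 5.0)*x = 7 + 5.0*(-1.097 - 1.0341)
x^{k+1} = -0.2812
Step 2: z-update.
Minimize 6*z^2 + 10*z + (5.0/2)*(-0.2812 - z + 1.0341)^2
FOC: (2*6 + 5.0)*z = -10 + 5.0*(-0.2812 + 1.0341)
z^{k+1} = -0.3668
Step 3: u-update.
u^{k+1} = 1.0341 - 0.2812 + 0.3668 = 1.1197
Step 4: Primal residual = |-0.2812 + 0.3668| = 0.0856


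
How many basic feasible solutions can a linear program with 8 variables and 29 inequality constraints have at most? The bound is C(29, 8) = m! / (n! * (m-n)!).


Each vertex corresponds to some choice of n active constraints out of m, so the number of vertices is at most C(m, n) = m! / (n!(m-n)!).
m = 29, n = 8
Numerator: 29 * 28 * 27 * 26 * 25 * 24 * 23 * 22
Denominator: 8! = 40320
C(29, 8) = 4292145


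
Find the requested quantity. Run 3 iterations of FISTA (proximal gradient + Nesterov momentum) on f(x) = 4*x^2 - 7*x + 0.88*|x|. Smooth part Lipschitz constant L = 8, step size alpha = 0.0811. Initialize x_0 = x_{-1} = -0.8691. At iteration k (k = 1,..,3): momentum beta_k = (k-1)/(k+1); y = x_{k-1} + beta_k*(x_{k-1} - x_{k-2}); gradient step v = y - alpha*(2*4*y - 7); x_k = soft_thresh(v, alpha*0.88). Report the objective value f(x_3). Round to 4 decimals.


FISTA on f(x) = 4*x^2 - 7*x + 0.88*|x|
L = 8, alpha = 0.0811
Iteration 1: beta = 0.0, y = -0.8691 + 0.0*(-0.8691 + 0.8691) = -0.8691
  grad(y) = -13.9528, v = y - alpha*grad = 0.2625
  prox(v) = soft_thresh(0.2625, 0.0714) = 0.1911
Iteration 2: beta = 0.3333, y = 0.1911 + 0.3333*(0.1911 + 0.8691) = 0.5445
  grad(y) = -2.644, v = y - alpha*grad = 0.7589
  prox(v) = soft_thresh(0.7589, 0.0714) = 0.6876
Iteration 3: beta = 0.5, y = 0.6876 + 0.5*(0.6876 - 0.1911) = 0.9358
  grad(y) = 0.4863, v = y - alpha*grad = 0.8963
  prox(v) = soft_thresh(0.8963, 0.0714) = 0.825
f(x_3) = 4*0.825^2 - 7*0.825 + 0.88*|0.825| = -2.3265


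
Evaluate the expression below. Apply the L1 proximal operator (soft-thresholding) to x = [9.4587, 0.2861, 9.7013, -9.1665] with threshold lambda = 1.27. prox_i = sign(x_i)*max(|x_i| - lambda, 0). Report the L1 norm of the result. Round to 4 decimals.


Soft-thresholding with lambda = 1.27:
prox(9.4587) = sign(9.4587)*max(|9.4587| - 1.27, 0) = 8.1887
prox(0.2861) = sign(0.2861)*max(|0.2861| - 1.27, 0) = 0.0
prox(9.7013) = sign(9.7013)*max(|9.7013| - 1.27, 0) = 8.4313
prox(-9.1665) = sign(-9.1665)*max(|-9.1665| - 1.27, 0) = -7.8965
prox(x) = [8.1887, 0.0, 8.4313, -7.8965]
||prox(x)||_1 = 8.1887 + 0.0 + 8.4313 + 7.8965 = 24.5165


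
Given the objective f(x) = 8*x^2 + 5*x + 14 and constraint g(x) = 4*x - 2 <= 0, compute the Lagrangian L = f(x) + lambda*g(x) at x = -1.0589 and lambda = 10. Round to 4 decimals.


Step 1: Evaluate f(x).
f(-1.0589) = 8*(-1.0589)^2 + 5*(-1.0589) + 14 = 17.6757
Step 2: Evaluate g(x).
g(-1.0589) = 4*-1.0589 - 2 = -6.2356
Step 3: Compute Lagrangian.
L = 17.6757 + 10*-6.2356 = -44.6803


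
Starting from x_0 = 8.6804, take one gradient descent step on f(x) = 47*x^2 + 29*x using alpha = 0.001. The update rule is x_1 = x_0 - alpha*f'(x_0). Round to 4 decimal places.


We compute the gradient at x_0 and apply the update.
f'(x) = 94*x + 29
f'(8.6804) = 94*8.6804 + 29 = 844.9576
x_1 = 8.6804 - 0.001*844.9576 = 7.8354


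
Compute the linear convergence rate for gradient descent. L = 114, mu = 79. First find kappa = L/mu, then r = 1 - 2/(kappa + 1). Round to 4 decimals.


Step 1: Compute the condition number.
kappa = L/mu = 114/79 = 1.443
Step 2: Compute the convergence rate.
r = 1 - 2/(kappa + 1) = 1 - 2*mu/(L + mu) = (L - mu)/(L + mu) = 35/193 = 0.1813


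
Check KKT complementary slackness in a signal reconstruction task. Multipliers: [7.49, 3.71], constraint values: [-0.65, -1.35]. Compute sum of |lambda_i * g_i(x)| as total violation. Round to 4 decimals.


KKT complementary slackness check:
lambda_1 * g_1 = 7.49 * -0.65 = -4.8685
lambda_2 * g_2 = 3.71 * -1.35 = -5.0085
Total violation = 4.8685 + 5.0085 = 9.877


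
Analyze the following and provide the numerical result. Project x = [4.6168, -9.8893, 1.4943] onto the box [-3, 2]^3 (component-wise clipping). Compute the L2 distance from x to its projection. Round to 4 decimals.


Project each component onto [-3, 2].
clip(4.6168) = 2.0, clip(-9.8893) = -3.0, clip(1.4943) = 1.4943
Projection = [2.0, -3.0, 1.4943]
Squared diffs: [6.8476, 47.4625, 0.0]
Distance = sqrt(54.3101) = 7.3695


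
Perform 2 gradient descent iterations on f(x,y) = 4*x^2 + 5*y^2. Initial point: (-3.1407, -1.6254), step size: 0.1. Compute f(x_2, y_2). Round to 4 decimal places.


Gradient descent on f(x,y) = 4*x^2 + 5*y^2.
Starting point: (-3.1407, -1.6254), alpha = 0.1
Step 1: grad_x = 2*4*-3.1407 = -25.1256, grad_y = 2*5*-1.6254 = -16.254
  x_1 = -3.1407 - 0.1*-25.1256 = -0.6281
  y_1 = -1.6254 - 0.1*-16.254 = 0.0
Step 2: grad_x = 2*4*-0.6281 = -5.0251, grad_y = 2*5*0.0 = 0.0
  x_2 = -0.6281 - 0.1*-5.0251 = -0.1256
  y_2 = 0.0 - 0.1*0.0 = 0.0
f(-0.1256, 0.0) = 4*(-0.1256)^2 + 5*0.0^2 = 0.0631


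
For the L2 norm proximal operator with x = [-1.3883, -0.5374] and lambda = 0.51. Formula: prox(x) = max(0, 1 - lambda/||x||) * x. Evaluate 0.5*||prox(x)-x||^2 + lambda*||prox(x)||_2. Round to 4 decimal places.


Step 1: Compute ||x||.
||x|| = 1.4887
Step 2: Compute scaling factor.
scale = max(0, 1 - 0.51/1.4887) = 0.6574
Step 3: prox(x) = [-0.9127, -0.3533]
||prox(x)|| = 0.9787
Step 4: Proximal objective.
0.5*||prox-x||^2 = 0.1301
lambda*||prox|| = 0.4991
Total = 0.6292


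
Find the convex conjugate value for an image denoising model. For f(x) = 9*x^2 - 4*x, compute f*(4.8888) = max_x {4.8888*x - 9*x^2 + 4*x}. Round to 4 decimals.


f*(y) = sup_x {y*x - a*x^2 - b*x} = sup_x {(y-b)*x - a*x^2}
FOC: (y - b) - 2a*x = 0 => x* = (y - b)/(2a)
x* = (4.8888 + 4)/(2*9) = 0.4938
f*(4.8888) = (y-b)^2/(4a) = (4.8888 + 4)^2/(4*9)
= 79.0108/36 = 2.1947


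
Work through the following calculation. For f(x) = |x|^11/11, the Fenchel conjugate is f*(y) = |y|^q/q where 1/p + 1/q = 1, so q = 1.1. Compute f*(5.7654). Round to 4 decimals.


The conjugate exponent q satisfies 1/p + 1/q = 1.
p = 11, so q = 11/(11 - 1) = 1.1
|y|^q = 5.7654^1.1 = 6.8693
f*(5.7654) = 6.8693 / 1.1 = 6.2448


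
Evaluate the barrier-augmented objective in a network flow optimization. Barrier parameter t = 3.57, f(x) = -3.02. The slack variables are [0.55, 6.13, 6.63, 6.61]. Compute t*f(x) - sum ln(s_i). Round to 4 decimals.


Step 1: Compute log-barrier.
ln values: [-0.5978, 1.8132, 1.8916, 1.8886]
phi = -(-0.5978 + 1.8132 + 1.8916 + 1.8886) = -4.9955
Step 2: Compute augmented objective.
t*f(x) = 3.57*-3.02 = -10.7814
Total = -10.7814 - 4.9955 = -15.7769


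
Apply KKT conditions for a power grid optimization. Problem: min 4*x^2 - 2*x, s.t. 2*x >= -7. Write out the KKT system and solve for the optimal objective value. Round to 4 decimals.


Step 1: Try lambda = 0 (constraint inactive).
Stationarity: 2*4*x - 2 = 0
x* = 2/(2*4) = 0.25
Check constraint: 2*0.25 = 0.5 >= -7 -- satisfied.
Step 2: Compute optimal value.
f(x*) = 4*0.25^2 - 2*0.25 = -0.25


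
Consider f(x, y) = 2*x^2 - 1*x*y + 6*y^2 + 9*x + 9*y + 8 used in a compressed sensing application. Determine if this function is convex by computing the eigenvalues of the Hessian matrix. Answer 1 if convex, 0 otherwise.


The Hessian of f(x,y) = 2*x^2 - 1*x*y + 6*y^2 + 9*x + 9*y + 8 is:
H = [[4, -1], [-1, 12]]
Trace = 4 + 12 = 16
Determinant = 4*12 - (-1)^2 = 47
Discriminant = (16)^2 - 4*47 = 68.0
Eigenvalues: lambda_1 = 3.8769, lambda_2 = 12.1231
The function is convex.

1


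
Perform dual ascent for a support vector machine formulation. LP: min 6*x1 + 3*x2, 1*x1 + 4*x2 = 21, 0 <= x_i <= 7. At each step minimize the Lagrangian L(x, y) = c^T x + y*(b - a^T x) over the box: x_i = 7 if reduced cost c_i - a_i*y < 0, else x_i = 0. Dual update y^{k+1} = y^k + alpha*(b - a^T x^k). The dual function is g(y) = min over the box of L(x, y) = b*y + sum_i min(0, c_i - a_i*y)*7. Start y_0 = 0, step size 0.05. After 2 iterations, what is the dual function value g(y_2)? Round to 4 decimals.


Dual ascent for LP: min 6*x1 + 3*x2, 1*x1 + 4*x2 = 21, 0 <= x_i <= 7
Step 1: y^k = 0.0, reduced costs: (6.0, 3.0)
  x^k = (0.0, 0.0), subgradient = b - a^T x = 21.0
  y^{k+1} = 0.0 + 0.05*21.0 = 1.05
Step 2: y^k = 1.05, reduced costs: (4.95, -1.2)
  x^k = (0.0, 7.0), subgradient = b - a^T x = -7.0
  y^{k+1} = 1.05 + 0.05*-7.0 = 0.7
Dual objective at y_2 = 0.7: reduced costs (5.3, 0.2), box minimizer x = (0.0, 0.0)
g(y_2) = b*y + (c1 - a1*y)*x1 + (c2 - a2*y)*x2 = 21*0.7 + 5.3*0.0 + 0.2*0.0 = 14.7 + 0.0 + 0.0 = 14.7


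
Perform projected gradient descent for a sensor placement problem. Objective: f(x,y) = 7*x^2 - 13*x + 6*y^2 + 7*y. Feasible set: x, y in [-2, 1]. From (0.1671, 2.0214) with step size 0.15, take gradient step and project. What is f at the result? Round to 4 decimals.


Step 1: Compute gradient at (0.1671, 2.0214).
grad_x = 2*7*0.1671 - 13 = -10.6606
grad_y = 2*6*2.0214 + 7 = 31.2568
Step 2: Gradient step.
x_raw = 0.1671 - 0.15*-10.6606 = 1.7662
y_raw = 2.0214 - 0.15*31.2568 = -2.6671
Step 3: Project onto [-2, 1].
x_proj = clip(1.7662) = 1.0
y_proj = clip(-2.6671) = -2.0
Step 4: Evaluate f.
f(1.0, -2.0) = 4.0


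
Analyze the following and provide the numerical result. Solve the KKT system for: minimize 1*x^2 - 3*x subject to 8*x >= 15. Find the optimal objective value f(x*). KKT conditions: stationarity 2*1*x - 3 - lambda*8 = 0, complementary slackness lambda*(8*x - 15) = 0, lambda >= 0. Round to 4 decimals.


Step 1: Try lambda = 0 (constraint inactive).
x_unc = 3/(2*1) = 1.5
Check: 8*1.5 = 12.0 < 15 -- violated!
Step 2: Constraint must be active: 8*x = 15
x* = 15/8 = 1.875
lambda = (2*1*1.875 - 3)/8 = 0.0938
Step 3: Compute optimal value.
f(x*) = 1*1.875^2 - 3*1.875 = -2.1094


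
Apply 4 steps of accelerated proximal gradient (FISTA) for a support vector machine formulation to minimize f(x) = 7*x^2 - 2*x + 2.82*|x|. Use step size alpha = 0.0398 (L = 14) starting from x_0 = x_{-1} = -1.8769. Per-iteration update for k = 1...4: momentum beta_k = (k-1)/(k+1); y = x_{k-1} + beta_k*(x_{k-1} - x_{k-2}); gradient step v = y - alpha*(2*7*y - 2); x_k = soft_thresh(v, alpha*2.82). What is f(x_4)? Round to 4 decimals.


FISTA on f(x) = 7*x^2 - 2*x + 2.82*|x|
L = 14, alpha = 0.0398
Iteration 1: beta = 0.0, y = -1.8769 + 0.0*(-1.8769 + 1.8769) = -1.8769
  grad(y) = -28.2766, v = y - alpha*grad = -0.7515
  prox(v) = soft_thresh(-0.7515, 0.1122) = -0.6393
Iteration 2: beta = 0.3333, y = -0.6393 + 0.3333*(-0.6393 + 1.8769) = -0.2267
  grad(y) = -5.1739, v = y - alpha*grad = -0.0208
  prox(v) = soft_thresh(-0.0208, 0.1122) = 0.0
Iteration 3: beta = 0.5, y = 0.0 + 0.5*(0.0 + 0.6393) = 0.3196
  grad(y) = 2.4748, v = y - alpha*grad = 0.2211
  prox(v) = soft_thresh(0.2211, 0.1122) = 0.1089
Iteration 4: beta = 0.6, y = 0.1089 + 0.6*(0.1089 - 0.0) = 0.1742
  grad(y) = 0.4393, v = y - alpha*grad = 0.1568
  prox(v) = soft_thresh(0.1568, 0.1122) = 0.0445
f(x_4) = 7*0.0445^2 - 2*0.0445 + 2.82*|0.0445| = 0.0504
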